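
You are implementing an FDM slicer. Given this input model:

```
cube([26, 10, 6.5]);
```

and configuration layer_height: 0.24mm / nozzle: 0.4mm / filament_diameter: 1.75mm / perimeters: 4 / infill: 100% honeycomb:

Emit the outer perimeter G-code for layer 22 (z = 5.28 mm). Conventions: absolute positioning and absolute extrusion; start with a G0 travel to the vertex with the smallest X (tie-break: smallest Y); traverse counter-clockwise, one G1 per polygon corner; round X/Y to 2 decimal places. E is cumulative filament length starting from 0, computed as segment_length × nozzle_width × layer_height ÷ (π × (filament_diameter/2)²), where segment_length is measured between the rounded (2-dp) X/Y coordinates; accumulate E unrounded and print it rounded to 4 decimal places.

G0 X0.00 Y0.00 Z5.28
G1 X26.00 Y0.00 E1.0377
G1 X26.00 Y10.00 E1.4368
G1 X0.00 Y10.00 E2.4746
G1 X0.00 Y0.00 E2.8737

At z = 5.28 mm: the 26×10 cube contributes its full rectangle. The outline is a single polygon with 4 vertices. Extrusion per mm of travel: 0.4 × 0.24 / (π × 0.875²) = 0.039912. Accumulating E over each segment gives final E = 2.8737.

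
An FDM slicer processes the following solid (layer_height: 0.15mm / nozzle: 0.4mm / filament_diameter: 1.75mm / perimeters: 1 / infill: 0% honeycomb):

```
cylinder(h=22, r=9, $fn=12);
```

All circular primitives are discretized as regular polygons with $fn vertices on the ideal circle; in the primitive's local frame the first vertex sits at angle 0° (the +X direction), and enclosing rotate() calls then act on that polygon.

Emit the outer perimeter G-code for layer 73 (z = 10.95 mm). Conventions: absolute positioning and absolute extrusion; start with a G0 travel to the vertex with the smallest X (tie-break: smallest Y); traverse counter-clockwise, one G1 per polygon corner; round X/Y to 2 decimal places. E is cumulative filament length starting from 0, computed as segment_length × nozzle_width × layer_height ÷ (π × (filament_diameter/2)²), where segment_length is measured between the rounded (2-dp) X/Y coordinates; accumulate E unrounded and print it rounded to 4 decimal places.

G0 X-9.00 Y0.00 Z10.95
G1 X-7.79 Y-4.50 E0.1162
G1 X-4.50 Y-7.79 E0.2323
G1 X0.00 Y-9.00 E0.3485
G1 X4.50 Y-7.79 E0.4648
G1 X7.79 Y-4.50 E0.5808
G1 X9.00 Y0.00 E0.6971
G1 X7.79 Y4.50 E0.8133
G1 X4.50 Y7.79 E0.9294
G1 X0.00 Y9.00 E1.0456
G1 X-4.50 Y7.79 E1.1619
G1 X-7.79 Y4.50 E1.2779
G1 X-9.00 Y0.00 E1.3942

At z = 10.95 mm: the r=9 cylinder contributes a regular 12-gon of circumradius 9. The outline is a single polygon with 12 vertices. Extrusion per mm of travel: 0.4 × 0.15 / (π × 0.875²) = 0.024945. Accumulating E over each segment gives final E = 1.3942.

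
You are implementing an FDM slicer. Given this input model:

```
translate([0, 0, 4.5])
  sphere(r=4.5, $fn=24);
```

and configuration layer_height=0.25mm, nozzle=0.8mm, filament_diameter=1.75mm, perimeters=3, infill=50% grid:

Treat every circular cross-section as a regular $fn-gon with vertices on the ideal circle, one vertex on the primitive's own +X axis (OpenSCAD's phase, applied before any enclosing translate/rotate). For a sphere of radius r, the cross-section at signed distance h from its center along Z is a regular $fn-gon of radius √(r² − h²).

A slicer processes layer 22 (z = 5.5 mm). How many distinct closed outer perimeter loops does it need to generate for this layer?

1

At z = 5.5 mm: the sphere: section is a regular 24-gon, circumradius = √(r²−h²) = √(4.5²−1²) = 4.387. The result has 1 disconnected region.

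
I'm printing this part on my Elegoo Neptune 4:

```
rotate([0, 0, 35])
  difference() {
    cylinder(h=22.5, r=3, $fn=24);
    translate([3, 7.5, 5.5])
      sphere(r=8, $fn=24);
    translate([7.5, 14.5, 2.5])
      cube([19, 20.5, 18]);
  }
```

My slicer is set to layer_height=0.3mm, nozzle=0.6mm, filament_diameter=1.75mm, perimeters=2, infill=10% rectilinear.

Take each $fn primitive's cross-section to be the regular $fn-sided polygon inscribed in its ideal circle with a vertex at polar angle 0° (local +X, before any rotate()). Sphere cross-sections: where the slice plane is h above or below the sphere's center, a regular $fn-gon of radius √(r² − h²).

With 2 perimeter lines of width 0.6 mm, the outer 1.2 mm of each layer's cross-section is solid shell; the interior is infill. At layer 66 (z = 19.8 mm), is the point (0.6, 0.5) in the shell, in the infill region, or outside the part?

At z = 19.8 mm: the r=3 cylinder gives a regular 24-gon of circumradius 3 (constant along its height); the sphere at (3, 7.5) is not intersected at this z (|z−center|=14.300 > r=8); the cube at (7.5, 14.5) is present — its section is the full 19×20.5 rectangle; After the difference (first − rest): starting from the r=3 cylinder, the 19×20.5 cube at (7.5, 14.5) misses the remaining region (no effect) — 1 connected region; (whole slice rotated 35° about Z — lengths, areas and connectivity unchanged). Overall, the cross-section is a single solid region. Undo the 35° rotation: the query point maps to (0.778, 0.065) in the un-rotated model frame. The nearest boundary edge runs (2.90, 0.78)→(3.00, 0.00); distance from the point to it = 2.19 mm. The point is inside the cross-section and 2.19 mm from the nearest boundary — more than the 1.2 mm shell width (2 × 0.6), so it's in the infill interior.

infill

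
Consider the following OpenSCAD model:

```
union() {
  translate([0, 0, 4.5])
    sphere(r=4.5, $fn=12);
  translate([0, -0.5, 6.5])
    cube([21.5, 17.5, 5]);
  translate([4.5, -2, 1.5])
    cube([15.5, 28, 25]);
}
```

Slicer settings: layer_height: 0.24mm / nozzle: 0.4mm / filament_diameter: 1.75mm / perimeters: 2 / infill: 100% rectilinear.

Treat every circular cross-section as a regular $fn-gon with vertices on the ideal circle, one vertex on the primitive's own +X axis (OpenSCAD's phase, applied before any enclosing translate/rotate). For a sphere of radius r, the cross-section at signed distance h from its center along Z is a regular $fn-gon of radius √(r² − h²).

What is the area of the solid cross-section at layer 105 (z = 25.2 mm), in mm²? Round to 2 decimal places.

434.00 mm²

At z = 25.2 mm: the sphere is absent (|z−center|=20.700 > r=4.5); the cube at (0, -0.5) does not reach this height (z outside [6.5, 11.5]); the cube at (4.5, -2) is present — its section is the full 15.5×28 rectangle (area 434.00 mm²); Merging all regions: only the 15.5×28 cube at (4.5, -2) is present, so the union is just that shape — area = 434.00 mm². Overall, the cross-section is a single solid region. Net area = 434.00 mm².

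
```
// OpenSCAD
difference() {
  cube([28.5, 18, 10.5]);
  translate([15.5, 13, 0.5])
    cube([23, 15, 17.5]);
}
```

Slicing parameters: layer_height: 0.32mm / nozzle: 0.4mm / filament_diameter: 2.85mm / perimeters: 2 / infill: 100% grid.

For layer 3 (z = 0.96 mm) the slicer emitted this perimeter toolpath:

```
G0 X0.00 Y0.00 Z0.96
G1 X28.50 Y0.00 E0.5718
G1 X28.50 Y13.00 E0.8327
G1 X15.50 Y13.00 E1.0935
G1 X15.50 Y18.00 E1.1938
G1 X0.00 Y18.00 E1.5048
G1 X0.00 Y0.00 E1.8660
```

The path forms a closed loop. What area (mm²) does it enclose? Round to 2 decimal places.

448.00 mm²

Apply the shoelace formula to the sequence of (X, Y) vertices; enclosed area = 448.00 mm².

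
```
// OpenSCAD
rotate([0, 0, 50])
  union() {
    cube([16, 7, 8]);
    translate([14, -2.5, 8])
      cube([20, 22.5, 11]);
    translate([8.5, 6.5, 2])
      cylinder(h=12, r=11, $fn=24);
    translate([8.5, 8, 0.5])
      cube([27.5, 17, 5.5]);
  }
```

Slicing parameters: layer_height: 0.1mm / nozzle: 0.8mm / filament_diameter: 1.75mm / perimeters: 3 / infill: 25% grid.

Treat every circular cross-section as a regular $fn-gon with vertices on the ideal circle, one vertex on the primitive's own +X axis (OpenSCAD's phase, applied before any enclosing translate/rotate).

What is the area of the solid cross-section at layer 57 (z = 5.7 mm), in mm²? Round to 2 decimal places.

At z = 5.7 mm: the cube (footprint 16×7) is included at this height (area 112.00 mm²); the cube at (14, -2.5) is absent (z outside [8, 19]); the r=11 cylinder at (8.5, 6.5) gives a regular 24-gon of circumradius 11 (constant along its height) (area = (24/2)·11.000²·sin(360°/24) = 375.81 mm²); the cube at (8.5, 8) is present — its section is the full 27.5×17 rectangle (area 467.50 mm²); Merging all regions: the regions partially overlap — summed areas 955.31 mm² minus the doubly-counted overlap 189.60 mm² gives 765.71 mm² — area = 765.71 mm²; (rotated 50° about Z; rotation is an isometry so areas/perimeters/island counts are preserved). Overall, the cross-section is a single solid region. Net area = 765.71 mm².

765.71 mm²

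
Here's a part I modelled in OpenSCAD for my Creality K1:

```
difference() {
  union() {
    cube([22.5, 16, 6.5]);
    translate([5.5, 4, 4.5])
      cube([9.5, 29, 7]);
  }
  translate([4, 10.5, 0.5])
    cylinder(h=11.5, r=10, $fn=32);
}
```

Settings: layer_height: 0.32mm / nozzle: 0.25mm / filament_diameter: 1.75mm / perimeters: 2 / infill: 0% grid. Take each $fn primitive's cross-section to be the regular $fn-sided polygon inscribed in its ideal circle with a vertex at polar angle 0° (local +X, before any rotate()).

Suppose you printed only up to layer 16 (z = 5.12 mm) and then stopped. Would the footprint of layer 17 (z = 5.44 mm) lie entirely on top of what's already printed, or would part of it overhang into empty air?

entirely on top

Compare the two slices. At z = 5.12: the 22.5×16 cube contributes its full rectangle (area 360.00 mm²); the 9.5×29 cube at (5.5, 4) contributes its full rectangle (area 275.50 mm²); Taking the union: the regions partially overlap — summed areas 635.50 mm² minus the doubly-counted overlap 114.00 mm² gives 521.50 mm² — area = 521.50 mm²; the cylinder at (4, 10.5): section is a regular 32-gon, circumradius r=10 (area = (32/2)·10.000²·sin(360°/32) = 312.14 mm²); Subtracting the remaining from the first: starting from that combined region (521.50 mm²), the r=10 cylinder at (4, 10.5) partially overlaps it — only the 210.21 mm² overlap (of its 312.14 mm²) is removed, clipping the outline — area = 311.29 mm². At z = 5.44: the cube is present — its section is the full 22.5×16 rectangle (area 360.00 mm²); the cube at (5.5, 4) (footprint 9.5×29) is included at this height (area 275.50 mm²); Combining (union): the regions partially overlap — summed areas 635.50 mm² minus the doubly-counted overlap 114.00 mm² gives 521.50 mm² — area = 521.50 mm²; the r=10 cylinder at (4, 10.5) contributes a regular 32-gon of circumradius 10 (area = (32/2)·10.000²·sin(360°/32) = 312.14 mm²); Subtracting the remaining from the first: starting from that combined region (521.50 mm²), the r=10 cylinder at (4, 10.5) partially overlaps it — only the 210.21 mm² overlap (of its 312.14 mm²) is removed, clipping the outline — area = 311.29 mm². Checking containment: the cross-section at z = 5.44 is a subset of the cross-section at z = 5.12.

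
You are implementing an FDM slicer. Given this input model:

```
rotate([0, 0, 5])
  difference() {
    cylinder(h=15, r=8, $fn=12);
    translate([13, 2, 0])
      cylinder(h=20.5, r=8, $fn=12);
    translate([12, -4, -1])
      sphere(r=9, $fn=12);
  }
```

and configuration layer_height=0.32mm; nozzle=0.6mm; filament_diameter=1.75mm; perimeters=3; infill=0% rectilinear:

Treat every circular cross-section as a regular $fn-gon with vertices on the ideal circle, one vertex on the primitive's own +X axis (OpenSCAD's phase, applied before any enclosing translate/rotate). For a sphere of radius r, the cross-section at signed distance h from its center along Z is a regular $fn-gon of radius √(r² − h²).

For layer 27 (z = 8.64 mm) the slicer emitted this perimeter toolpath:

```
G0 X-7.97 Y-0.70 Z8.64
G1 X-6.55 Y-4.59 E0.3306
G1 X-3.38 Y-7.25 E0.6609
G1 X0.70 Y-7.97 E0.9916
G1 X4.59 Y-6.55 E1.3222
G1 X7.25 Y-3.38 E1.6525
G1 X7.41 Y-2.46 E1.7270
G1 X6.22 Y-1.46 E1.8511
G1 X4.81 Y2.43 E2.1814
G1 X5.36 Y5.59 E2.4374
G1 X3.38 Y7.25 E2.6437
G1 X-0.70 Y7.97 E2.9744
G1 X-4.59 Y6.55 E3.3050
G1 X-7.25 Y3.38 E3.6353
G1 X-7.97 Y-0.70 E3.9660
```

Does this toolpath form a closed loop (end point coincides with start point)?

Start point (G0): (-7.97, -0.70). End point (last G1): the path returns to the start — closed.

yes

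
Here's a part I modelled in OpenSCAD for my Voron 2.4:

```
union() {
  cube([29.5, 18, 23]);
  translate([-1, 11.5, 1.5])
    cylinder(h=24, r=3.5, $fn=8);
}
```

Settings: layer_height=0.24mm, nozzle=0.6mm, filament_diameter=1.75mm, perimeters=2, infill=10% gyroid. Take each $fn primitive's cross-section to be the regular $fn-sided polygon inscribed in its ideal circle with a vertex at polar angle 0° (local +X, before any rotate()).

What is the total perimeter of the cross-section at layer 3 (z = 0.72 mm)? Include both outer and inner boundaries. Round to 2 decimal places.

95.00 mm

At z = 0.72 mm: the 29.5×18 cube contributes its full rectangle (perimeter 95.00 mm); the cylinder at (-1, 11.5) does not reach this height (z outside [1.5, 25.5]); Combining (union): only the 29.5×18 cube is present, so the union is just that shape — boundary = 95.00 mm. Overall, the cross-section is a single solid region. Total boundary length (outer) = 95.00 mm.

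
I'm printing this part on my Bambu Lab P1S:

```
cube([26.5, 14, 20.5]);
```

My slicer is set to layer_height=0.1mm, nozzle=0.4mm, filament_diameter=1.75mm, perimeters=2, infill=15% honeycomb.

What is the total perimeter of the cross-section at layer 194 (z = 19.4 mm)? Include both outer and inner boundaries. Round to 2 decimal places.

81.00 mm

At z = 19.4 mm: the cube (footprint 26.5×14) is included at this height (perimeter 81.00 mm). Overall, the cross-section is a single solid region. Total boundary length (outer) = 81.00 mm.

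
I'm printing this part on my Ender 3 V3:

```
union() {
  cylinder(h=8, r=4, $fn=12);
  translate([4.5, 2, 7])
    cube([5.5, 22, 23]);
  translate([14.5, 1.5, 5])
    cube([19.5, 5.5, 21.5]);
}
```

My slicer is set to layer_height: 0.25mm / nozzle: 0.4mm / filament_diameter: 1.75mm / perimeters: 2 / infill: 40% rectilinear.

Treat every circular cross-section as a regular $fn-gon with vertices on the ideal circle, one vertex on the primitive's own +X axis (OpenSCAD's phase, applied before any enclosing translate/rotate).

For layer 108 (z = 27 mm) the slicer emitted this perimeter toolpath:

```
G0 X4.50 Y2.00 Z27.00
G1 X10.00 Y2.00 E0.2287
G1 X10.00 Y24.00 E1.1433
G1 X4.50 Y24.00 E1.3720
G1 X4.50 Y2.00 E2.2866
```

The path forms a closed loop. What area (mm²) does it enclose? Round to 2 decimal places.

121.00 mm²

Apply the shoelace formula to the sequence of (X, Y) vertices; enclosed area = 121.00 mm².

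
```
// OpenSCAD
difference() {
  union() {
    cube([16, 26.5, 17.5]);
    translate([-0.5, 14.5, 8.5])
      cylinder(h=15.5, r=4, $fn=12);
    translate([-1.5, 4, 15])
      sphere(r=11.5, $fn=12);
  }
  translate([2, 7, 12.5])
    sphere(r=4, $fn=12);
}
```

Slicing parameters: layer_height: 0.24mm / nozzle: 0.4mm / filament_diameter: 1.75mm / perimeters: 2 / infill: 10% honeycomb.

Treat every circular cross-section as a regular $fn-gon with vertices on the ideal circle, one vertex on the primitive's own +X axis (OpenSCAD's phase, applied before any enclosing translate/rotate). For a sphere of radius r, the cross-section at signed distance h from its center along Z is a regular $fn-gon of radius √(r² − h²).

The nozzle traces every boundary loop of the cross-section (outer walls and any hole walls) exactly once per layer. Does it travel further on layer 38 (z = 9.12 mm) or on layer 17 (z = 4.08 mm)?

layer 38 (z = 9.12 mm)

Layer 38 (z = 9.12): the cube is present — its section is the full 16×26.5 rectangle (perimeter 85.00 mm); the r=4 cylinder at (-0.5, 14.5) contributes a regular 12-gon of circumradius 4 (perimeter = 2·12·4.000·sin(180°/12) = 24.85 mm); the r=11.5 sphere at (-1.5, 4) slices to a regular 12-gon of circumradius 9.883 (√(r²−h²) with h=5.88 from center) (perimeter = 2·12·9.883·sin(180°/12) = 61.39 mm); Taking the union: the regions partially overlap (shared area 120.12 mm²), so the edge portions inside another operand are dropped and the merged outline is re-measured after clipping — boundary = 106.59 mm; the sphere at (2, 7): section is a regular 12-gon, circumradius = √(r²−h²) = √(4²−3.38²) = 2.139 (perimeter = 2·12·2.139·sin(180°/12) = 13.29 mm); Subtracting the remaining from the first: starting from the result so far, the r=4 sphere at (2, 7) lies wholly inside it (removes its full 13.73 mm² and its 13.29 mm outline becomes a hole wall) — boundary (outer + 1 inner loop) = 119.88 mm. So its perimeter = 119.88 mm. Layer 17 (z = 4.08): the cube (footprint 16×26.5) is included at this height (perimeter 85.00 mm); the cylinder at (-0.5, 14.5) is absent (z outside [8.5, 24]); the sphere at (-1.5, 4): section is a regular 12-gon, circumradius = √(r²−h²) = √(11.5²−10.92²) = 3.606 (perimeter = 2·12·3.606·sin(180°/12) = 22.40 mm); Merging all regions: the regions partially overlap (shared area 9.29 mm²), so the edge portions inside another operand are dropped and the merged outline is re-measured after clipping — boundary = 92.90 mm; the sphere at (2, 7) is not intersected at this z (|z−center|=8.420 > r=4); Subtracting the remaining from the first: none of the subtracted shapes is present at this height, so that combined region is unchanged — boundary = 92.90 mm. So its perimeter = 92.90 mm. Layer 38 is larger (119.88 vs 92.90 mm).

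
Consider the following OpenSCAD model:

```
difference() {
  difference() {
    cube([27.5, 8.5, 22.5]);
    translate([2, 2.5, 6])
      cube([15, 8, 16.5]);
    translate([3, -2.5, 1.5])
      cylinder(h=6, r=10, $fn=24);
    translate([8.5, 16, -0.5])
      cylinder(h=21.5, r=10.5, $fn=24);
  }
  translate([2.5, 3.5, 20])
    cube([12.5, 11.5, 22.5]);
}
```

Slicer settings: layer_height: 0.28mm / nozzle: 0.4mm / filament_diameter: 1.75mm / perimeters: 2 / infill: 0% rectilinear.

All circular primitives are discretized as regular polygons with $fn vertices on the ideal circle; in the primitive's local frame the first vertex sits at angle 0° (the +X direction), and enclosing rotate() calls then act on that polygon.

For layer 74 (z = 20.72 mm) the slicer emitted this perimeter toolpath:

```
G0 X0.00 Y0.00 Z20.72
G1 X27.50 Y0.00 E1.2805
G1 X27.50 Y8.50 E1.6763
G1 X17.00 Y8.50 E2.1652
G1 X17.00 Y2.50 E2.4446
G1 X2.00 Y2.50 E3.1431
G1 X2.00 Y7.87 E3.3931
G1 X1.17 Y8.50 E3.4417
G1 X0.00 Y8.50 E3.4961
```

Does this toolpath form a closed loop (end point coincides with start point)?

no

Start point (G0): (0.00, 0.00). End point (last G1): the path does not return to the start — open.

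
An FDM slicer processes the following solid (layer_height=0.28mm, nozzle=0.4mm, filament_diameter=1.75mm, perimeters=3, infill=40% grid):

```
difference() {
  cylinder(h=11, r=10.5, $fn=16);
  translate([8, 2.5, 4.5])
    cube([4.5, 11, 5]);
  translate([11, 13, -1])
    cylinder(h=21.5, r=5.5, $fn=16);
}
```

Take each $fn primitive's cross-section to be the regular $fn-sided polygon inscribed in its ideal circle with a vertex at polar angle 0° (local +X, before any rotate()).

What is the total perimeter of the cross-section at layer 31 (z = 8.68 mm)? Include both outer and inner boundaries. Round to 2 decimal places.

67.01 mm

At z = 8.68 mm: the r=10.5 cylinder contributes a regular 16-gon of circumradius 10.5 (perimeter = 2·16·10.500·sin(180°/16) = 65.55 mm); the cube at (8, 2.5) is present — its section is the full 4.5×11 rectangle (perimeter 31.00 mm); the cylinder at (11, 13): section is a regular 16-gon, circumradius r=5.5 (perimeter = 2·16·5.500·sin(180°/16) = 34.34 mm); After the difference (first − rest): starting from the r=10.5 cylinder, the 4.5×11 cube at (8, 2.5) partially overlaps it — only the 4.98 mm² overlap (of its 49.50 mm²) is removed, clipping the outline; the r=5.5 cylinder at (11, 13) misses the remaining region (no effect) — boundary = 67.01 mm. Overall, the cross-section is a single solid region. Total boundary length (outer) = 67.01 mm.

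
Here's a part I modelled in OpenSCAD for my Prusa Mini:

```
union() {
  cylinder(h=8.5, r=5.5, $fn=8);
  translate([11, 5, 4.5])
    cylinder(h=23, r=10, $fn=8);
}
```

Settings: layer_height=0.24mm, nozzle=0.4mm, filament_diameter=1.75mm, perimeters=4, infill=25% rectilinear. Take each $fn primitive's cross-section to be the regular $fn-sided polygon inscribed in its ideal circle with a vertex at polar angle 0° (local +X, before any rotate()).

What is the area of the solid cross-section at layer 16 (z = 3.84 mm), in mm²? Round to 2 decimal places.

85.56 mm²

At z = 3.84 mm: the cylinder: section is a regular 8-gon, circumradius r=5.5 (area = (8/2)·5.500²·sin(360°/8) = 85.56 mm²); the cylinder at (11, 5) is not intersected at this z (z outside [4.5, 27.5]); Combining (union): only the r=5.5 cylinder is present, so the union is just that shape — area = 85.56 mm². Overall, the cross-section is a single solid region. Net area = 85.56 mm².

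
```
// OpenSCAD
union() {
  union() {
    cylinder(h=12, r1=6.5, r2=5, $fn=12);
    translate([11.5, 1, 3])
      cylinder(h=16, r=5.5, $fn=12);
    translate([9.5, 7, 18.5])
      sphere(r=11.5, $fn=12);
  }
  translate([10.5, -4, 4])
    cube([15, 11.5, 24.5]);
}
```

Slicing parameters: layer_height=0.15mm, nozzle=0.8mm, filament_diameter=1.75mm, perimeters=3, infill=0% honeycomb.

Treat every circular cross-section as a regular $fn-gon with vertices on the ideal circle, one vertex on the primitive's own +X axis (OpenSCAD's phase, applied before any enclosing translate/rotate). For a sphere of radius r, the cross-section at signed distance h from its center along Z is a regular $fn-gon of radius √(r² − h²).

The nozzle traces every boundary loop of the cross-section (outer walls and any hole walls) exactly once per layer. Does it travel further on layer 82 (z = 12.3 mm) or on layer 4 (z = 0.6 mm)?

layer 82 (z = 12.3 mm)

Layer 82 (z = 12.3): the cone does not reach this height (z outside [0, 12]); the r=5.5 cylinder at (11.5, 1) gives a regular 12-gon of circumradius 5.5 (constant along its height) (perimeter = 2·12·5.500·sin(180°/12) = 34.16 mm); the r=11.5 sphere at (9.5, 7) contributes a regular 12-gon of circumradius √(11.5²−6.2²) = 9.686 (perimeter = 2·12·9.686·sin(180°/12) = 60.16 mm); Taking the union: the regions partially overlap (shared area 73.05 mm²), so the edge portions inside another operand are dropped and the merged outline is re-measured after clipping — boundary = 62.97 mm; the cube at (10.5, -4) is present — its section is the full 15×11.5 rectangle (perimeter 53.00 mm); Taking the union: the regions partially overlap (shared area 78.36 mm²), so the edge portions inside another operand are dropped and the merged outline is re-measured after clipping — boundary = 79.35 mm. So its perimeter = 79.35 mm. Layer 4 (z = 0.6): the cone: at t=0.050 of its height the radius interpolates to r₁+(r₂−r₁)t = 6.425, giving a regular 12-gon of that circumradius (perimeter = 2·12·6.425·sin(180°/12) = 39.91 mm); the cylinder at (11.5, 1) is absent (z outside [3, 19]); the sphere at (9.5, 7) is absent (|z−center|=17.900 > r=11.5); Combining (union): only the cone is present, so the union is just that shape — boundary = 39.91 mm; the cube at (10.5, -4) is absent (z outside [4, 28.5]); Taking the union: only the result so far is present, so the union is just that shape — boundary = 39.91 mm. So its perimeter = 39.91 mm. Layer 82 is larger (79.35 vs 39.91 mm).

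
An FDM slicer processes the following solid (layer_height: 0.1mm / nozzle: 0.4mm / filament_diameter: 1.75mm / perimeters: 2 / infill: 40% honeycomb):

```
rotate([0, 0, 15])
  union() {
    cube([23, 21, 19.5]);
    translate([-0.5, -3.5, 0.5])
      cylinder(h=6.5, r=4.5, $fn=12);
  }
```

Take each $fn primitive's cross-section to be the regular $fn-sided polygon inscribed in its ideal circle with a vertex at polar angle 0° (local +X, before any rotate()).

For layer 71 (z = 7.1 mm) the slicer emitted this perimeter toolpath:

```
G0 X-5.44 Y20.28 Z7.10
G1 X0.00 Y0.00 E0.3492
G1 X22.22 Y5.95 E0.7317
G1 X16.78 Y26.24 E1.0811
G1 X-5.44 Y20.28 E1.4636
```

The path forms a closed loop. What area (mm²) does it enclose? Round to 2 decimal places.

483.13 mm²

Apply the shoelace formula to the sequence of (X, Y) vertices; enclosed area = 483.13 mm².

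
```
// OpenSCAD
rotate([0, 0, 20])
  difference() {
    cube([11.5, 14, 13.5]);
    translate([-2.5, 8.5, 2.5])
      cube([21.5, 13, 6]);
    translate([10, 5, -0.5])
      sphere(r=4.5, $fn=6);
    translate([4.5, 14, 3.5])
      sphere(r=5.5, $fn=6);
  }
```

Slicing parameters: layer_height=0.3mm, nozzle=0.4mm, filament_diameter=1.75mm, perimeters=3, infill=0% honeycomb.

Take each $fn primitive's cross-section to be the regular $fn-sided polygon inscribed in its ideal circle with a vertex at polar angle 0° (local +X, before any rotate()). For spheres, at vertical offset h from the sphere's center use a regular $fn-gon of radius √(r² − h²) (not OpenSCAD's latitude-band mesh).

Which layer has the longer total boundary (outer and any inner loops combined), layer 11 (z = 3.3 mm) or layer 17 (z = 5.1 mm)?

Layer 11 (z = 3.3): the cube (footprint 11.5×14) is included at this height (perimeter 51.00 mm); the 21.5×13 cube at (-2.5, 8.5) contributes its full rectangle (perimeter 69.00 mm); the sphere at (10, 5): section is a regular 6-gon, circumradius = √(r²−h²) = √(4.5²−3.8²) = 2.410 (perimeter = 2·6·2.410·sin(180°/6) = 14.46 mm); the r=5.5 sphere at (4.5, 14) slices to a regular 6-gon of circumradius 5.496 (√(r²−h²) with h=0.2 from center) (perimeter = 2·6·5.496·sin(180°/6) = 32.98 mm); Taking the first minus the rest: starting from the 11.5×14 cube, the 21.5×13 cube at (-2.5, 8.5) partially overlaps it — only the 63.25 mm² overlap (of its 279.50 mm²) is removed, clipping the outline; the r=4.5 sphere at (10, 5) partially overlaps it — only the 13.66 mm² overlap (of its 15.09 mm²) is removed, clipping the outline; the r=5.5 sphere at (4.5, 14) misses the remaining region (no effect) — boundary = 47.67 mm; (whole slice rotated 20° about Z — lengths, areas and connectivity unchanged). So its perimeter = 47.67 mm. Layer 17 (z = 5.1): the cube (footprint 11.5×14) is included at this height (perimeter 51.00 mm); the cube at (-2.5, 8.5) is present — its section is the full 21.5×13 rectangle (perimeter 69.00 mm); the sphere at (10, 5) does not reach this height (|z−center|=5.600 > r=4.5); the sphere at (4.5, 14): section is a regular 6-gon, circumradius = √(r²−h²) = √(5.5²−1.6²) = 5.262 (perimeter = 2·6·5.262·sin(180°/6) = 31.57 mm); Taking the first minus the rest: starting from the 11.5×14 cube, the 21.5×13 cube at (-2.5, 8.5) partially overlaps it — only the 63.25 mm² overlap (of its 279.50 mm²) is removed, clipping the outline; the r=5.5 sphere at (4.5, 14) misses the remaining region (no effect) — boundary = 40.00 mm; (rotated 20° about Z; rotation is an isometry so areas/perimeters/island counts are preserved). So its perimeter = 40.00 mm. Layer 11 is larger (47.67 vs 40.00 mm).

layer 11 (z = 3.3 mm)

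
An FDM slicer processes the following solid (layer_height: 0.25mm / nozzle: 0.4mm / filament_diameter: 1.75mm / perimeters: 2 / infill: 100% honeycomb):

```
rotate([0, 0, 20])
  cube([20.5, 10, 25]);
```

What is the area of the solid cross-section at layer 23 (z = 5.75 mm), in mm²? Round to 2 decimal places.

205.00 mm²

At z = 5.75 mm: the cube is present — its section is the full 20.5×10 rectangle (area 205.00 mm²); (rotated 20° about Z; rotation is an isometry so areas/perimeters/island counts are preserved). Overall, the cross-section is a single solid region. Net area = 205.00 mm².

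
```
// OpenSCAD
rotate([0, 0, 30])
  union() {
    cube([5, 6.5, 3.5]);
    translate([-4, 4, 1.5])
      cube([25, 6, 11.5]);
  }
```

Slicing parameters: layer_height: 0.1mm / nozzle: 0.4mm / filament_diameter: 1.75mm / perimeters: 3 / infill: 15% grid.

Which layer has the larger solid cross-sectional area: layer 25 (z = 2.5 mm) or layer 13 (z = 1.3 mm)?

Layer 25 (z = 2.5): the cube is present — its section is the full 5×6.5 rectangle (area 32.50 mm²); the cube at (-4, 4) (footprint 25×6) is included at this height (area 150.00 mm²); Merging all regions: the regions partially overlap — summed areas 182.50 mm² minus the doubly-counted overlap 12.50 mm² gives 170.00 mm² — area = 170.00 mm²; (rotated 30° about Z; rotation is an isometry so areas/perimeters/island counts are preserved). So its area = 170.00 mm². Layer 13 (z = 1.3): the cube (footprint 5×6.5) is included at this height (area 32.50 mm²); the cube at (-4, 4) is not intersected at this z (z outside [1.5, 13]); Merging all regions: only the 5×6.5 cube is present, so the union is just that shape — area = 32.50 mm²; (rotated 30° about Z; rotation is an isometry so areas/perimeters/island counts are preserved). So its area = 32.50 mm². Layer 25 is larger (170.00 vs 32.50 mm²).

layer 25 (z = 2.5 mm)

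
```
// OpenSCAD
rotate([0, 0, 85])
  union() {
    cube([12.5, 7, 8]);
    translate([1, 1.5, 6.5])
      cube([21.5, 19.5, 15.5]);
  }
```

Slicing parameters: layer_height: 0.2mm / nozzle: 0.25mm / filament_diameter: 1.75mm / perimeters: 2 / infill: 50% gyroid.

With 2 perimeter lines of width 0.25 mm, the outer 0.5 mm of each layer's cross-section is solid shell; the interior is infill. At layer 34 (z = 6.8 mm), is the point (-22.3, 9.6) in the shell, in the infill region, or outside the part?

outside

At z = 6.8 mm: the cube is present — its section is the full 12.5×7 rectangle; the cube at (1, 1.5) (footprint 21.5×19.5) is included at this height; Merging all regions: the regions partially overlap (shared area 63.25 mm²), so overlapping operands fuse into one piece — 1 connected region; (rotated 85° about Z; rotation is an isometry so areas/perimeters/island counts are preserved). Overall, the cross-section is a single solid region. Undo the 85° rotation: the query point maps to (7.620, 23.052) in the un-rotated model frame. The nearest boundary edge runs (1.00, 21.00)→(22.50, 21.00); distance from the point to it = 2.05 mm. The point is not inside any of the regions above, so it lies outside the cross-section (2.05 mm from the nearest boundary).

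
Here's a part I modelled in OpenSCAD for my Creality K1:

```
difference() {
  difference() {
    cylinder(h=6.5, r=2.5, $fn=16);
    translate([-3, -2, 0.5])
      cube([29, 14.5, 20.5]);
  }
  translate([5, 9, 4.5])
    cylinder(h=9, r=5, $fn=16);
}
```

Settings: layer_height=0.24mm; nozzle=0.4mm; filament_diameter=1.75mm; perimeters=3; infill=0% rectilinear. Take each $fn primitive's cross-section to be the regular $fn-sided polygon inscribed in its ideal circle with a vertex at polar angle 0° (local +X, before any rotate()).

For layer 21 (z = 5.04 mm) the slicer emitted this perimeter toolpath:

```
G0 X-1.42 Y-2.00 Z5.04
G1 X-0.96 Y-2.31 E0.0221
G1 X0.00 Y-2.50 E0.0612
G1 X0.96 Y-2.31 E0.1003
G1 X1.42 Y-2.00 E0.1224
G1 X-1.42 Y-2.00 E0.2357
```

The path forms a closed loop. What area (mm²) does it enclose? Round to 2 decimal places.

Apply the shoelace formula to the sequence of (X, Y) vertices; enclosed area = 0.92 mm².

0.92 mm²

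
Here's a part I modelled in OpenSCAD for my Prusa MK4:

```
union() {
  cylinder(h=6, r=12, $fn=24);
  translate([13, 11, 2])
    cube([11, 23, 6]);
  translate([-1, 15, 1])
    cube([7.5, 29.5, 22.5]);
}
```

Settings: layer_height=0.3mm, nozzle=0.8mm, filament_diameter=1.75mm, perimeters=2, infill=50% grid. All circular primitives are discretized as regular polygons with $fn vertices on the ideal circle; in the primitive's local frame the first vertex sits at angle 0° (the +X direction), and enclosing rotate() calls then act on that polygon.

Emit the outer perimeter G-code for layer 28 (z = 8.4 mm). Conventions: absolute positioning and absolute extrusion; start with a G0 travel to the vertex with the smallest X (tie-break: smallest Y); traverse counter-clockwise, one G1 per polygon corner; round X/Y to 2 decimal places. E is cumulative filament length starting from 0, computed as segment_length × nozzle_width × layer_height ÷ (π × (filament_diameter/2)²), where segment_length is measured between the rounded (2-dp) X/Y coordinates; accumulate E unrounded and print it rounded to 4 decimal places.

At z = 8.4 mm: the cylinder is absent (z outside [0, 6]); the cube at (13, 11) is absent (z outside [2, 8]); the 7.5×29.5 cube at (-1, 15) contributes its full rectangle; Combining (union): only the 7.5×29.5 cube at (-1, 15) is present, so the union is just that shape — 1 connected region. The outline is a single polygon with 4 vertices. Extrusion per mm of travel: 0.8 × 0.3 / (π × 0.875²) = 0.099780. Accumulating E over each segment gives final E = 7.3837.

G0 X-1.00 Y15.00 Z8.40
G1 X6.50 Y15.00 E0.7484
G1 X6.50 Y44.50 E3.6919
G1 X-1.00 Y44.50 E4.4402
G1 X-1.00 Y15.00 E7.3837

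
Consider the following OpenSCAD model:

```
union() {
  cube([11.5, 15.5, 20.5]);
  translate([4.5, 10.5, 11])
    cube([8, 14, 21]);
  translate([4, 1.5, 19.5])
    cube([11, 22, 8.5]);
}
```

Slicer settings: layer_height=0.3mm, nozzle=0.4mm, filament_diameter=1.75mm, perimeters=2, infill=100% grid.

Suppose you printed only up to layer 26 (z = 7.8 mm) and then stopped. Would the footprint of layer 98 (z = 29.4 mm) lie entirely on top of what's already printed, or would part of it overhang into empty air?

Compare the two slices. At z = 7.8: the cube is present — its section is the full 11.5×15.5 rectangle (area 178.25 mm²); the cube at (4.5, 10.5) is not intersected at this z (z outside [11, 32]); the cube at (4, 1.5) is absent (z outside [19.5, 28]); Taking the union: only the 11.5×15.5 cube is present, so the union is just that shape — area = 178.25 mm². At z = 29.4: the cube does not reach this height (z outside [0, 20.5]); the 8×14 cube at (4.5, 10.5) contributes its full rectangle (area 112.00 mm²); the cube at (4, 1.5) does not reach this height (z outside [19.5, 28]); Merging all regions: only the 8×14 cube at (4.5, 10.5) is present, so the union is just that shape — area = 112.00 mm². Checking containment: at z = 29.4 the cross-section extends beyond the z = 7.8 cross-section by about 77.00 mm².

part overhangs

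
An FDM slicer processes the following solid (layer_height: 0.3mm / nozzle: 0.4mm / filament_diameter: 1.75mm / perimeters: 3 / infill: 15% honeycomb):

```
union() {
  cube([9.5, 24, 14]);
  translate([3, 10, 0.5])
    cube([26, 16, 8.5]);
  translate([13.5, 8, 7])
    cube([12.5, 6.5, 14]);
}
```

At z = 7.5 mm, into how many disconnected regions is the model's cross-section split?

1

At z = 7.5 mm: the cube (footprint 9.5×24) is included at this height; the 26×16 cube at (3, 10) contributes its full rectangle; the cube at (13.5, 8) (footprint 12.5×6.5) is included at this height; Taking the union: the regions partially overlap (shared area 147.25 mm²), so overlapping operands fuse into one piece — 1 connected region. The result has 1 disconnected region.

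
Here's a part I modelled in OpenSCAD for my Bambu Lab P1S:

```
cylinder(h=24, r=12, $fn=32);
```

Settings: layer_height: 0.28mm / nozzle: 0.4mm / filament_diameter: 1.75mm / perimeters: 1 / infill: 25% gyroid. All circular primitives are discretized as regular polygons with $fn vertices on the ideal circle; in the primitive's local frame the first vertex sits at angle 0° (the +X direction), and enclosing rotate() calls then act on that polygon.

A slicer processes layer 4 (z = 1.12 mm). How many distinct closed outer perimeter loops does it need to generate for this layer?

At z = 1.12 mm: the cylinder: section is a regular 32-gon, circumradius r=12. The result has 1 disconnected region.

1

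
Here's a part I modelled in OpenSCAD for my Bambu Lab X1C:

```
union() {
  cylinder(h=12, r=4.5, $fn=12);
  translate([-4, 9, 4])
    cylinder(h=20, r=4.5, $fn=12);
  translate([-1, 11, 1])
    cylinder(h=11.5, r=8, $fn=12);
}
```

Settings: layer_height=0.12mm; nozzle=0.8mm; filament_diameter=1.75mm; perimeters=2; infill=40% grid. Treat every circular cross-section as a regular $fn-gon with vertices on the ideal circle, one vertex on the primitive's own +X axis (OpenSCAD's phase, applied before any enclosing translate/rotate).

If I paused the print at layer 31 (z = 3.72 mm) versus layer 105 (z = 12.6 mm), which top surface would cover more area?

layer 31 (z = 3.72 mm)

Layer 31 (z = 3.72): the cylinder: section is a regular 12-gon, circumradius r=4.5 (area = (12/2)·4.500²·sin(360°/12) = 60.75 mm²); the cylinder at (-4, 9) is not intersected at this z (z outside [4, 24]); the r=8 cylinder at (-1, 11) gives a regular 12-gon of circumradius 8 (constant along its height) (area = (12/2)·8.000²·sin(360°/12) = 192.00 mm²); Combining (union): the regions partially overlap — summed areas 252.75 mm² minus the doubly-counted overlap 3.89 mm² gives 248.86 mm² — area = 248.86 mm². So its area = 248.86 mm². Layer 105 (z = 12.6): the cylinder is absent (z outside [0, 12]); the r=4.5 cylinder at (-4, 9) gives a regular 12-gon of circumradius 4.5 (constant along its height) (area = (12/2)·4.500²·sin(360°/12) = 60.75 mm²); the cylinder at (-1, 11) does not reach this height (z outside [1, 12.5]); Taking the union: only the r=4.5 cylinder at (-4, 9) is present, so the union is just that shape — area = 60.75 mm². So its area = 60.75 mm². Layer 31 is larger (248.86 vs 60.75 mm²).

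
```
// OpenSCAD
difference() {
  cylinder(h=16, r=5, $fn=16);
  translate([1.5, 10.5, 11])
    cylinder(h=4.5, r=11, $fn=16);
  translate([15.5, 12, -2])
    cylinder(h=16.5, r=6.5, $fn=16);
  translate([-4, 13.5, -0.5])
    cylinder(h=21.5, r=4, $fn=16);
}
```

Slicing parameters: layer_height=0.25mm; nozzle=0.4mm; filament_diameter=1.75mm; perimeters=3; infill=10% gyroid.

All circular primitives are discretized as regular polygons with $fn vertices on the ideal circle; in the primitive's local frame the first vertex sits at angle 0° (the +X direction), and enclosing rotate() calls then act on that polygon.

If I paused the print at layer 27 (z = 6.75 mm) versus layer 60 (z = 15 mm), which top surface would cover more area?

layer 27 (z = 6.75 mm)

Layer 27 (z = 6.75): the r=5 cylinder gives a regular 16-gon of circumradius 5 (constant along its height) (area = (16/2)·5.000²·sin(360°/16) = 76.54 mm²); the cylinder at (1.5, 10.5) is absent (z outside [11, 15.5]); the r=6.5 cylinder at (15.5, 12) gives a regular 16-gon of circumradius 6.5 (constant along its height) (area = (16/2)·6.500²·sin(360°/16) = 129.35 mm²); the cylinder at (-4, 13.5): section is a regular 16-gon, circumradius r=4 (area = (16/2)·4.000²·sin(360°/16) = 48.98 mm²); After the difference (first − rest): starting from the r=5 cylinder (76.54 mm²), the r=6.5 cylinder at (15.5, 12) misses the remaining region (no effect); the r=4 cylinder at (-4, 13.5) misses the remaining region (no effect) — area = 76.54 mm². So its area = 76.54 mm². Layer 60 (z = 15): the r=5 cylinder contributes a regular 16-gon of circumradius 5 (area = (16/2)·5.000²·sin(360°/16) = 76.54 mm²); the r=11 cylinder at (1.5, 10.5) contributes a regular 16-gon of circumradius 11 (area = (16/2)·11.000²·sin(360°/16) = 370.44 mm²); the cylinder at (15.5, 12) is absent (z outside [-2, 14.5]); the cylinder at (-4, 13.5): section is a regular 16-gon, circumradius r=4 (area = (16/2)·4.000²·sin(360°/16) = 48.98 mm²); Subtracting the remaining from the first: starting from the r=5 cylinder (76.54 mm²), the r=11 cylinder at (1.5, 10.5) partially overlaps it — only the 36.93 mm² overlap (of its 370.44 mm²) is removed, clipping the outline; the r=4 cylinder at (-4, 13.5) misses the remaining region (no effect) — area = 39.61 mm². So its area = 39.61 mm². Layer 27 is larger (76.54 vs 39.61 mm²).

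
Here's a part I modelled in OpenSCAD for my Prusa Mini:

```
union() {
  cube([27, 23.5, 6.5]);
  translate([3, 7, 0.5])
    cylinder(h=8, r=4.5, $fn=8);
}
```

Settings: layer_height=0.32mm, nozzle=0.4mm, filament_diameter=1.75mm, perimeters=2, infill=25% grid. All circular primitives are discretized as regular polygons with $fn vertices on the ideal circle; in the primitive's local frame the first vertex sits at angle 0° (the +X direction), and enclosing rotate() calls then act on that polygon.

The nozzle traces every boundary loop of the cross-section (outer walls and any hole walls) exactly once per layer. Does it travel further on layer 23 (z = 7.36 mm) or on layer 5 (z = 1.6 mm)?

layer 5 (z = 1.6 mm)

Layer 23 (z = 7.36): the cube does not reach this height (z outside [0, 6.5]); the r=4.5 cylinder at (3, 7) gives a regular 8-gon of circumradius 4.5 (constant along its height) (perimeter = 2·8·4.500·sin(180°/8) = 27.55 mm); Taking the union: only the r=4.5 cylinder at (3, 7) is present, so the union is just that shape — boundary = 27.55 mm. So its perimeter = 27.55 mm. Layer 5 (z = 1.6): the 27×23.5 cube contributes its full rectangle (perimeter 101.00 mm); the cylinder at (3, 7): section is a regular 8-gon, circumradius r=4.5 (perimeter = 2·8·4.500·sin(180°/8) = 27.55 mm); Merging all regions: the regions partially overlap (shared area 51.91 mm²), so the edge portions inside another operand are dropped and the merged outline is re-measured after clipping — boundary = 101.77 mm. So its perimeter = 101.77 mm. Layer 5 is larger (101.77 vs 27.55 mm).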